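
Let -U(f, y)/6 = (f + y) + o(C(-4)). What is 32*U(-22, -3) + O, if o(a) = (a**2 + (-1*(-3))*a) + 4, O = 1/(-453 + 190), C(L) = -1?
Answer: 1161407/263 ≈ 4416.0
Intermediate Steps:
O = -1/263 (O = 1/(-263) = -1/263 ≈ -0.0038023)
o(a) = 4 + a**2 + 3*a (o(a) = (a**2 + 3*a) + 4 = 4 + a**2 + 3*a)
U(f, y) = -12 - 6*f - 6*y (U(f, y) = -6*((f + y) + (4 + (-1)**2 + 3*(-1))) = -6*((f + y) + (4 + 1 - 3)) = -6*((f + y) + 2) = -6*(2 + f + y) = -12 - 6*f - 6*y)
32*U(-22, -3) + O = 32*(-12 - 6*(-22) - 6*(-3)) - 1/263 = 32*(-12 + 132 + 18) - 1/263 = 32*138 - 1/263 = 4416 - 1/263 = 1161407/263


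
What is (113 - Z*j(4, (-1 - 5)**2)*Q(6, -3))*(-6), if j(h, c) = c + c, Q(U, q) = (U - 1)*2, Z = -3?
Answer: -13638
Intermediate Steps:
Q(U, q) = -2 + 2*U (Q(U, q) = (-1 + U)*2 = -2 + 2*U)
j(h, c) = 2*c
(113 - Z*j(4, (-1 - 5)**2)*Q(6, -3))*(-6) = (113 - (-6*(-1 - 5)**2)*(-2 + 2*6))*(-6) = (113 - (-6*(-6)**2)*(-2 + 12))*(-6) = (113 - (-6*36)*10)*(-6) = (113 - (-3*72)*10)*(-6) = (113 - (-216)*10)*(-6) = (113 - 1*(-2160))*(-6) = (113 + 2160)*(-6) = 2273*(-6) = -13638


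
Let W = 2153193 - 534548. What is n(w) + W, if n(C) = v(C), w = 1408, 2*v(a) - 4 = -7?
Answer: 3237287/2 ≈ 1.6186e+6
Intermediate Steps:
v(a) = -3/2 (v(a) = 2 + (½)*(-7) = 2 - 7/2 = -3/2)
n(C) = -3/2
W = 1618645
n(w) + W = -3/2 + 1618645 = 3237287/2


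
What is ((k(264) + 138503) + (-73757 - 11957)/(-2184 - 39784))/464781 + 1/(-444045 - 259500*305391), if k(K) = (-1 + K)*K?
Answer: 312497825910908779237/698495325189972123960 ≈ 0.44739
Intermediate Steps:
k(K) = K*(-1 + K)
((k(264) + 138503) + (-73757 - 11957)/(-2184 - 39784))/464781 + 1/(-444045 - 259500*305391) = ((264*(-1 + 264) + 138503) + (-73757 - 11957)/(-2184 - 39784))/464781 + 1/(-444045 - 259500*305391) = ((264*263 + 138503) - 85714/(-41968))*(1/464781) + (1/305391)/(-703545) = ((69432 + 138503) - 85714*(-1/41968))*(1/464781) - 1/703545*1/305391 = (207935 + 42857/20984)*(1/464781) - 1/214856311095 = (4363350897/20984)*(1/464781) - 1/214856311095 = 1454450299/3250988168 - 1/214856311095 = 312497825910908779237/698495325189972123960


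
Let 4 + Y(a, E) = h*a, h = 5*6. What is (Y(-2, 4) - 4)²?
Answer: 4624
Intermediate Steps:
h = 30
Y(a, E) = -4 + 30*a
(Y(-2, 4) - 4)² = ((-4 + 30*(-2)) - 4)² = ((-4 - 60) - 4)² = (-64 - 4)² = (-68)² = 4624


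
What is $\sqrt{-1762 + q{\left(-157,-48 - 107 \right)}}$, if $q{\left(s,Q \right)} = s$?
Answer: $i \sqrt{1919} \approx 43.806 i$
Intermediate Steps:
$\sqrt{-1762 + q{\left(-157,-48 - 107 \right)}} = \sqrt{-1762 - 157} = \sqrt{-1919} = i \sqrt{1919}$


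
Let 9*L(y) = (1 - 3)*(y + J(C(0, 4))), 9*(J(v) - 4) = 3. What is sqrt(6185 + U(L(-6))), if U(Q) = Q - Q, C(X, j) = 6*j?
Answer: sqrt(6185) ≈ 78.645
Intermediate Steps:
J(v) = 13/3 (J(v) = 4 + (1/9)*3 = 4 + 1/3 = 13/3)
L(y) = -26/27 - 2*y/9 (L(y) = ((1 - 3)*(y + 13/3))/9 = (-2*(13/3 + y))/9 = (-26/3 - 2*y)/9 = -26/27 - 2*y/9)
U(Q) = 0
sqrt(6185 + U(L(-6))) = sqrt(6185 + 0) = sqrt(6185)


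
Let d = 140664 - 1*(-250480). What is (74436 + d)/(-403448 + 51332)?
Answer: -116395/88029 ≈ -1.3222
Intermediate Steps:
d = 391144 (d = 140664 + 250480 = 391144)
(74436 + d)/(-403448 + 51332) = (74436 + 391144)/(-403448 + 51332) = 465580/(-352116) = 465580*(-1/352116) = -116395/88029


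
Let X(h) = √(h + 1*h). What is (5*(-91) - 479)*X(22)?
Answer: -1868*√11 ≈ -6195.5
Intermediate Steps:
X(h) = √2*√h (X(h) = √(h + h) = √(2*h) = √2*√h)
(5*(-91) - 479)*X(22) = (5*(-91) - 479)*(√2*√22) = (-455 - 479)*(2*√11) = -1868*√11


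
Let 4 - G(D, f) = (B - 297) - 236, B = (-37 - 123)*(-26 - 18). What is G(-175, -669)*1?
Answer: -6503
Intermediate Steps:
B = 7040 (B = -160*(-44) = 7040)
G(D, f) = -6503 (G(D, f) = 4 - ((7040 - 297) - 236) = 4 - (6743 - 236) = 4 - 1*6507 = 4 - 6507 = -6503)
G(-175, -669)*1 = -6503*1 = -6503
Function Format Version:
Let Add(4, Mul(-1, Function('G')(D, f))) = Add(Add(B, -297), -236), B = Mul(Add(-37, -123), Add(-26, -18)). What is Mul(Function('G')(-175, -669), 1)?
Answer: -6503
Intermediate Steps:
B = 7040 (B = Mul(-160, -44) = 7040)
Function('G')(D, f) = -6503 (Function('G')(D, f) = Add(4, Mul(-1, Add(Add(7040, -297), -236))) = Add(4, Mul(-1, Add(6743, -236))) = Add(4, Mul(-1, 6507)) = Add(4, -6507) = -6503)
Mul(Function('G')(-175, -669), 1) = Mul(-6503, 1) = -6503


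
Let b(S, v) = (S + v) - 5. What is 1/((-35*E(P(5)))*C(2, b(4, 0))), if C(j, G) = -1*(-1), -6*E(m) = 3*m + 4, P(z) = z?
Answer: 6/665 ≈ 0.0090226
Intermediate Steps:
b(S, v) = -5 + S + v
E(m) = -⅔ - m/2 (E(m) = -(3*m + 4)/6 = -(4 + 3*m)/6 = -⅔ - m/2)
C(j, G) = 1
1/((-35*E(P(5)))*C(2, b(4, 0))) = 1/(-35*(-⅔ - ½*5)*1) = 1/(-35*(-⅔ - 5/2)*1) = 1/(-35*(-19/6)*1) = 1/((665/6)*1) = 1/(665/6) = 6/665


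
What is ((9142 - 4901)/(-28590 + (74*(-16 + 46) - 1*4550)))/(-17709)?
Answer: 4241/547562280 ≈ 7.7452e-6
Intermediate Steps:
((9142 - 4901)/(-28590 + (74*(-16 + 46) - 1*4550)))/(-17709) = (4241/(-28590 + (74*30 - 4550)))*(-1/17709) = (4241/(-28590 + (2220 - 4550)))*(-1/17709) = (4241/(-28590 - 2330))*(-1/17709) = (4241/(-30920))*(-1/17709) = (4241*(-1/30920))*(-1/17709) = -4241/30920*(-1/17709) = 4241/547562280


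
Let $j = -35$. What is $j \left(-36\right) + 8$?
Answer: $1268$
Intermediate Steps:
$j \left(-36\right) + 8 = \left(-35\right) \left(-36\right) + 8 = 1260 + 8 = 1268$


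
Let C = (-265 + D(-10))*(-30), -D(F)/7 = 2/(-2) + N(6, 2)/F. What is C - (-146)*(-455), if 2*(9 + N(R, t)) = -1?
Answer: -116981/2 ≈ -58491.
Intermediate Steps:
N(R, t) = -19/2 (N(R, t) = -9 + (1/2)*(-1) = -9 - 1/2 = -19/2)
D(F) = 7 + 133/(2*F) (D(F) = -7*(2/(-2) - 19/(2*F)) = -7*(2*(-1/2) - 19/(2*F)) = -7*(-1 - 19/(2*F)) = 7 + 133/(2*F))
C = 15879/2 (C = (-265 + (7 + (133/2)/(-10)))*(-30) = (-265 + (7 + (133/2)*(-1/10)))*(-30) = (-265 + (7 - 133/20))*(-30) = (-265 + 7/20)*(-30) = -5293/20*(-30) = 15879/2 ≈ 7939.5)
C - (-146)*(-455) = 15879/2 - (-146)*(-455) = 15879/2 - 1*66430 = 15879/2 - 66430 = -116981/2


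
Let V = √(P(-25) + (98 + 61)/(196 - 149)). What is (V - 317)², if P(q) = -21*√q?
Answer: (14899 - √141*√(53 - 1645*I))²/2209 ≈ 95824.0 + 4415.4*I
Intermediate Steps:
V = √(159/47 - 105*I) (V = √(-105*I + (98 + 61)/(196 - 149)) = √(-105*I + 159/47) = √(159/47 - 105*I) ≈ 7.3633 - 7.1299*I)
(V - 317)² = (√(7473 - 231945*I)/47 - 317)² = (-317 + √(7473 - 231945*I)/47)²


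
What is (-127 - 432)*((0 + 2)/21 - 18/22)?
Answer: 93353/231 ≈ 404.13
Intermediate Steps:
(-127 - 432)*((0 + 2)/21 - 18/22) = -559*(2*(1/21) - 18*1/22) = -559*(2/21 - 9/11) = -559*(-167/231) = 93353/231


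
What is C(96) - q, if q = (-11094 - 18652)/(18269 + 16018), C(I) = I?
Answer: 3321298/34287 ≈ 96.868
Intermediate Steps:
q = -29746/34287 ≈ -0.86756
C(96) - q = 96 - 1*(-29746/34287) = 96 + 29746/34287 = 3321298/34287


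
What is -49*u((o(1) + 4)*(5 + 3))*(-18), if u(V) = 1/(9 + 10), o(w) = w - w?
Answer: 882/19 ≈ 46.421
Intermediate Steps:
o(w) = 0
u(V) = 1/19
-49*u((o(1) + 4)*(5 + 3))*(-18) = -49*1/19*(-18) = -49/19*(-18) = 882/19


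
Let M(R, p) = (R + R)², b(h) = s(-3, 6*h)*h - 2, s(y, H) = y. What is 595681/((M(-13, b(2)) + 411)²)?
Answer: 595681/1181569 ≈ 0.50414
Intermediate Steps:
b(h) = -2 - 3*h (b(h) = -3*h - 2 = -2 - 3*h)
M(R, p) = 4*R² (M(R, p) = (2*R)² = 4*R²)
595681/((M(-13, b(2)) + 411)²) = 595681/((4*(-13)² + 411)²) = 595681/((4*169 + 411)²) = 595681/((676 + 411)²) = 595681/(1087²) = 595681/1181569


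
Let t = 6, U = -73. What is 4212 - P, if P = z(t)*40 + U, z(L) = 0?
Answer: 4285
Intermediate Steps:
P = -73 (P = 0*40 - 73 = 0 - 73 = -73)
4212 - P = 4212 - 1*(-73) = 4212 + 73 = 4285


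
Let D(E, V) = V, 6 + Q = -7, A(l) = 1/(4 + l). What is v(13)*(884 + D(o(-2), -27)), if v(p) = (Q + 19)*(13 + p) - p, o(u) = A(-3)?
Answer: 122551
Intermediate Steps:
Q = -13 (Q = -6 - 7 = -13)
o(u) = 1 (o(u) = 1/(4 - 3) = 1/1 = 1)
v(p) = 78 + 5*p (v(p) = (-13 + 19)*(13 + p) - p = 6*(13 + p) - p = (78 + 6*p) - p = 78 + 5*p)
v(13)*(884 + D(o(-2), -27)) = (78 + 5*13)*(884 - 27) = (78 + 65)*857 = 143*857 = 122551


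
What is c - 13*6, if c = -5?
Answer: -83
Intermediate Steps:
c - 13*6 = -5 - 13*6 = -5 - 78 = -83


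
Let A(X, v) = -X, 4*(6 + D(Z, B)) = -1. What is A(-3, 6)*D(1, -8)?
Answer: -75/4 ≈ -18.750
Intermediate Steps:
D(Z, B) = -25/4 (D(Z, B) = -6 + (¼)*(-1) = -6 - ¼ = -25/4)
A(-3, 6)*D(1, -8) = -1*(-3)*(-25/4) = 3*(-25/4) = -75/4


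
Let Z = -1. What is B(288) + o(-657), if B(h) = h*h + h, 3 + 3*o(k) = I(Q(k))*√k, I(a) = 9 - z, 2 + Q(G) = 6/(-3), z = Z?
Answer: 83231 + 10*I*√73 ≈ 83231.0 + 85.44*I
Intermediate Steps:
z = -1
Q(G) = -4 (Q(G) = -2 + 6/(-3) = -2 + 6*(-⅓) = -2 - 2 = -4)
I(a) = 10 (I(a) = 9 - 1*(-1) = 9 + 1 = 10)
o(k) = -1 + 10*√k/3 (o(k) = -1 + (10*√k)/3 = -1 + 10*√k/3)
B(h) = h + h² (B(h) = h² + h = h + h²)
B(288) + o(-657) = 288*(1 + 288) + (-1 + 10*√(-657)/3) = 288*289 + (-1 + 10*(3*I*√73)/3) = 83232 + (-1 + 10*I*√73) = 83231 + 10*I*√73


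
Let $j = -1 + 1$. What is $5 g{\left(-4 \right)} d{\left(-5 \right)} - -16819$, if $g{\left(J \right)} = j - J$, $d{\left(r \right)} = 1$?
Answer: $16839$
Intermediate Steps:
$j = 0$
$g{\left(J \right)} = - J$ ($g{\left(J \right)} = 0 - J = - J$)
$5 g{\left(-4 \right)} d{\left(-5 \right)} - -16819 = 5 \left(\left(-1\right) \left(-4\right)\right) 1 - -16819 = 5 \cdot 4 \cdot 1 + 16819 = 20 \cdot 1 + 16819 = 20 + 16819 = 16839$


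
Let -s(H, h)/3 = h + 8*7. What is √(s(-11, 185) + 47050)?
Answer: √46327 ≈ 215.24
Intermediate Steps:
s(H, h) = -168 - 3*h (s(H, h) = -3*(h + 8*7) = -3*(h + 56) = -3*(56 + h) = -168 - 3*h)
√(s(-11, 185) + 47050) = √((-168 - 3*185) + 47050) = √((-168 - 555) + 47050) = √(-723 + 47050) = √46327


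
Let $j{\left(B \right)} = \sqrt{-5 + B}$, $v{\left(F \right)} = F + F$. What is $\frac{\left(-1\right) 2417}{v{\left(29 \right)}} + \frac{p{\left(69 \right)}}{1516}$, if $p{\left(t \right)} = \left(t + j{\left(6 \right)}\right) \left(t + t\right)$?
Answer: $- \frac{775973}{21982} \approx -35.3$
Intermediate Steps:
$v{\left(F \right)} = 2 F$
$p{\left(t \right)} = 2 t \left(1 + t\right)$ ($p{\left(t \right)} = \left(t + \sqrt{-5 + 6}\right) \left(t + t\right) = \left(t + \sqrt{1}\right) 2 t = \left(t + 1\right) 2 t = \left(1 + t\right) 2 t = 2 t \left(1 + t\right)$)
$\frac{\left(-1\right) 2417}{v{\left(29 \right)}} + \frac{p{\left(69 \right)}}{1516} = \frac{\left(-1\right) 2417}{2 \cdot 29} + \frac{2 \cdot 69 \left(1 + 69\right)}{1516} = - \frac{2417}{58} + 2 \cdot 69 \cdot 70 \cdot \frac{1}{1516} = \left(-2417\right) \frac{1}{58} + 9660 \cdot \frac{1}{1516} = - \frac{2417}{58} + \frac{2415}{379} = - \frac{775973}{21982}$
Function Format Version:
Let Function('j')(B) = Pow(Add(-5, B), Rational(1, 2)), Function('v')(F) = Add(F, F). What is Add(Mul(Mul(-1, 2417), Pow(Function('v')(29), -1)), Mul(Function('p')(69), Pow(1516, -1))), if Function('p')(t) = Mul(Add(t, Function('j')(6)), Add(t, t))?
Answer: Rational(-775973, 21982) ≈ -35.300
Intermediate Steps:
Function('v')(F) = Mul(2, F)
Function('p')(t) = Mul(2, t, Add(1, t)) (Function('p')(t) = Mul(Add(t, Pow(Add(-5, 6), Rational(1, 2))), Add(t, t)) = Mul(Add(t, Pow(1, Rational(1, 2))), Mul(2, t)) = Mul(Add(t, 1), Mul(2, t)) = Mul(Add(1, t), Mul(2, t)) = Mul(2, t, Add(1, t)))
Add(Mul(Mul(-1, 2417), Pow(Function('v')(29), -1)), Mul(Function('p')(69), Pow(1516, -1))) = Add(Mul(Mul(-1, 2417), Pow(Mul(2, 29), -1)), Mul(Mul(2, 69, Add(1, 69)), Pow(1516, -1))) = Add(Mul(-2417, Pow(58, -1)), Mul(Mul(2, 69, 70), Rational(1, 1516))) = Add(Mul(-2417, Rational(1, 58)), Mul(9660, Rational(1, 1516))) = Add(Rational(-2417, 58), Rational(2415, 379)) = Rational(-775973, 21982)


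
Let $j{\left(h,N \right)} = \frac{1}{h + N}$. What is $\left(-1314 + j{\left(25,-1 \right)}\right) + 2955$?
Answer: $\frac{39385}{24} \approx 1641.0$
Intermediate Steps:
$j{\left(h,N \right)} = \frac{1}{N + h}$
$\left(-1314 + j{\left(25,-1 \right)}\right) + 2955 = \left(-1314 + \frac{1}{-1 + 25}\right) + 2955 = \left(-1314 + \frac{1}{24}\right) + 2955 = - \frac{31535}{24} + 2955 = \frac{39385}{24}$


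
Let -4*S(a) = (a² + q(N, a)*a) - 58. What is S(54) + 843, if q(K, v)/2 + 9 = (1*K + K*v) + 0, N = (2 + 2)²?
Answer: -46777/2 ≈ -23389.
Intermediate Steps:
N = 16 (N = 4² = 16)
q(K, v) = -18 + 2*K + 2*K*v (q(K, v) = -18 + 2*((1*K + K*v) + 0) = -18 + 2*((K + K*v) + 0) = -18 + 2*(K + K*v) = -18 + (2*K + 2*K*v) = -18 + 2*K + 2*K*v)
S(a) = 29/2 - a²/4 - a*(14 + 32*a)/4 (S(a) = -((a² + (-18 + 2*16 + 2*16*a)*a) - 58)/4 = -((a² + (-18 + 32 + 32*a)*a) - 58)/4 = -((a² + (14 + 32*a)*a) - 58)/4 = -((a² + a*(14 + 32*a)) - 58)/4 = -(-58 + a² + a*(14 + 32*a))/4 = 29/2 - a²/4 - a*(14 + 32*a)/4)
S(54) + 843 = (29/2 - 33/4*54² - 7/2*54) + 843 = (29/2 - 33/4*2916 - 189) + 843 = (29/2 - 24057 - 189) + 843 = -48463/2 + 843 = -46777/2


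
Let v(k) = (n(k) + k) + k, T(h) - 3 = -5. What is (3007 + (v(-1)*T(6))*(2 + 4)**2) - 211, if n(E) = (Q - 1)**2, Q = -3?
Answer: 1788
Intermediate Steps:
T(h) = -2 (T(h) = 3 - 5 = -2)
n(E) = 16 (n(E) = (-3 - 1)**2 = (-4)**2 = 16)
v(k) = 16 + 2*k (v(k) = (16 + k) + k = 16 + 2*k)
(3007 + (v(-1)*T(6))*(2 + 4)**2) - 211 = (3007 + ((16 + 2*(-1))*(-2))*(2 + 4)**2) - 211 = (3007 + ((16 - 2)*(-2))*6**2) - 211 = (3007 + (14*(-2))*36) - 211 = (3007 - 28*36) - 211 = (3007 - 1008) - 211 = 1999 - 211 = 1788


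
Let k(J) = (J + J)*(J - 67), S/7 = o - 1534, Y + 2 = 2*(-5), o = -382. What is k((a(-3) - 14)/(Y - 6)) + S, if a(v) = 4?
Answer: -1092352/81 ≈ -13486.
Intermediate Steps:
Y = -12 (Y = -2 + 2*(-5) = -2 - 10 = -12)
S = -13412 (S = 7*(-382 - 1534) = 7*(-1916) = -13412)
k(J) = 2*J*(-67 + J) (k(J) = (2*J)*(-67 + J) = 2*J*(-67 + J))
k((a(-3) - 14)/(Y - 6)) + S = 2*((4 - 14)/(-12 - 6))*(-67 + (4 - 14)/(-12 - 6)) - 13412 = 2*(-10/(-18))*(-67 - 10/(-18)) - 13412 = 2*(-10*(-1/18))*(-67 - 10*(-1/18)) - 13412 = 2*(5/9)*(-67 + 5/9) - 13412 = 2*(5/9)*(-598/9) - 13412 = -5980/81 - 13412 = -1092352/81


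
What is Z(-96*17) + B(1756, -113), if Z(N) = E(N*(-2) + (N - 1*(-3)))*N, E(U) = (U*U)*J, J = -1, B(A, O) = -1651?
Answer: 4362701549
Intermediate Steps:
E(U) = -U² (E(U) = (U*U)*(-1) = U²*(-1) = -U²)
Z(N) = -N*(3 - N)² (Z(N) = (-(N*(-2) + (N - 1*(-3)))²)*N = (-(-2*N + (N + 3))²)*N = (-(-2*N + (3 + N))²)*N = (-(3 - N)²)*N = -N*(3 - N)²)
Z(-96*17) + B(1756, -113) = -(-96*17)*(-3 - 96*17)² - 1651 = -1*(-1632)*(-3 - 1632)² - 1651 = -1*(-1632)*(-1635)² - 1651 = -1*(-1632)*2673225 - 1651 = 4362703200 - 1651 = 4362701549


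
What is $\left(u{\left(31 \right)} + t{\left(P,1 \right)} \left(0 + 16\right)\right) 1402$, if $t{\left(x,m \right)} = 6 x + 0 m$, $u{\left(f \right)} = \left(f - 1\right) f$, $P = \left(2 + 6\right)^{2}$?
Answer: $9917748$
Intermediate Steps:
$P = 64$ ($P = 8^{2} = 64$)
$u{\left(f \right)} = f \left(-1 + f\right)$ ($u{\left(f \right)} = \left(-1 + f\right) f = f \left(-1 + f\right)$)
$t{\left(x,m \right)} = 6 x$ ($t{\left(x,m \right)} = 6 x + 0 = 6 x$)
$\left(u{\left(31 \right)} + t{\left(P,1 \right)} \left(0 + 16\right)\right) 1402 = \left(31 \left(-1 + 31\right) + 6 \cdot 64 \left(0 + 16\right)\right) 1402 = \left(31 \cdot 30 + 384 \cdot 16\right) 1402 = \left(930 + 6144\right) 1402 = 7074 \cdot 1402 = 9917748$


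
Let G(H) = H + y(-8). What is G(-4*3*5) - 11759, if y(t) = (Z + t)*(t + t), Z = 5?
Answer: -11771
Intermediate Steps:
y(t) = 2*t*(5 + t) (y(t) = (5 + t)*(t + t) = (5 + t)*(2*t) = 2*t*(5 + t))
G(H) = 48 + H (G(H) = H + 2*(-8)*(5 - 8) = H + 2*(-8)*(-3) = H + 48 = 48 + H)
G(-4*3*5) - 11759 = (48 - 4*3*5) - 11759 = (48 - 12*5) - 11759 = (48 - 60) - 11759 = -12 - 11759 = -11771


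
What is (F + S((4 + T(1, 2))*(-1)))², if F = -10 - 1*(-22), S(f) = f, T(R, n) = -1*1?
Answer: 81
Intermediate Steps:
T(R, n) = -1
F = 12 (F = -10 + 22 = 12)
(F + S((4 + T(1, 2))*(-1)))² = (12 + (4 - 1)*(-1))² = (12 + 3*(-1))² = (12 - 3)² = 9² = 81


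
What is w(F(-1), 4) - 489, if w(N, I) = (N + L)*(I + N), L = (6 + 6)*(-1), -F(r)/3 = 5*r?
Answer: -432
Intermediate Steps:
F(r) = -15*r
L = -12 (L = 12*(-1) = -12)
w(N, I) = (-12 + N)*(I + N) (w(N, I) = (N - 12)*(I + N) = (-12 + N)*(I + N))
w(F(-1), 4) - 489 = ((-15*(-1))² - 12*4 - (-180)*(-1) + 4*(-15*(-1))) - 489 = (15² - 48 - 12*15 + 4*15) - 489 = (225 - 48 - 180 + 60) - 489 = 57 - 489 = -432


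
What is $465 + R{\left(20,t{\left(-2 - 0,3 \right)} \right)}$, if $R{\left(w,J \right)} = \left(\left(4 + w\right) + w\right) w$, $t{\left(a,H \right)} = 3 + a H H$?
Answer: $1345$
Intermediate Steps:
$t{\left(a,H \right)} = 3 + a H^{2}$ ($t{\left(a,H \right)} = 3 + H a H = 3 + a H^{2}$)
$R{\left(w,J \right)} = w \left(4 + 2 w\right)$ ($R{\left(w,J \right)} = \left(4 + 2 w\right) w = w \left(4 + 2 w\right)$)
$465 + R{\left(20,t{\left(-2 - 0,3 \right)} \right)} = 465 + 2 \cdot 20 \left(2 + 20\right) = 465 + 2 \cdot 20 \cdot 22 = 465 + 880 = 1345$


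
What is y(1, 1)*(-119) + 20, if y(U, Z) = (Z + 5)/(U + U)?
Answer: -337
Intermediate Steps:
y(U, Z) = (5 + Z)/(2*U) (y(U, Z) = (5 + Z)/((2*U)) = (5 + Z)*(1/(2*U)) = (5 + Z)/(2*U))
y(1, 1)*(-119) + 20 = ((1/2)*(5 + 1)/1)*(-119) + 20 = ((1/2)*1*6)*(-119) + 20 = 3*(-119) + 20 = -357 + 20 = -337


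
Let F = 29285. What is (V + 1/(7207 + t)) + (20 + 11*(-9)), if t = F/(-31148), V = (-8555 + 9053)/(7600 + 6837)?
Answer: -255883121815099/3240447465387 ≈ -78.965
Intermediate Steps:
V = 498/14437 ≈ 0.034495
t = -29285/31148 (t = 29285/(-31148) = 29285*(-1/31148) = -29285/31148 ≈ -0.94019)
(V + 1/(7207 + t)) + (20 + 11*(-9)) = (498/14437 + 1/(7207 - 29285/31148)) + (20 + 11*(-9)) = (498/14437 + 1/(224454351/31148)) + (20 - 99) = (498/14437 + 31148/224454351) - 79 = 112227950474/3240447465387 - 79 = -255883121815099/3240447465387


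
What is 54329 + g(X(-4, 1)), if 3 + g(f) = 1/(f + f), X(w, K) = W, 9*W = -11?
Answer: 1195163/22 ≈ 54326.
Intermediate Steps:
W = -11/9 (W = (1/9)*(-11) = -11/9 ≈ -1.2222)
X(w, K) = -11/9
g(f) = -3 + 1/(2*f) (g(f) = -3 + 1/(f + f) = -3 + 1/(2*f))
54329 + g(X(-4, 1)) = 54329 + (-3 + 1/(2*(-11/9))) = 54329 + (-3 + (1/2)*(-9/11)) = 54329 + (-3 - 9/22) = 54329 - 75/22 = 1195163/22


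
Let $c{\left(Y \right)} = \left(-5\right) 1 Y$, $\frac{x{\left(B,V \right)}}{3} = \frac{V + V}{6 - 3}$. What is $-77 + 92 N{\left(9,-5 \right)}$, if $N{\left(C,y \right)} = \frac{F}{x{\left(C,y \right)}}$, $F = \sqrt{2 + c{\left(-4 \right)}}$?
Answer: $-77 - \frac{46 \sqrt{22}}{5} \approx -120.15$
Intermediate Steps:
$x{\left(B,V \right)} = 2 V$ ($x{\left(B,V \right)} = 3 \frac{V + V}{6 - 3} = 3 \frac{2 V}{3} = 2 V$)
$c{\left(Y \right)} = - 5 Y$
$F = \sqrt{22}$ ($F = \sqrt{2 - -20} = \sqrt{2 + 20} = \sqrt{22} \approx 4.6904$)
$N{\left(C,y \right)} = \frac{\sqrt{22}}{2 y}$
$-77 + 92 N{\left(9,-5 \right)} = -77 + 92 \frac{\sqrt{22}}{2 \left(-5\right)} = -77 + 92 \cdot \frac{1}{2} \sqrt{22} \left(- \frac{1}{5}\right) = -77 + 92 \left(- \frac{\sqrt{22}}{10}\right) = -77 - \frac{46 \sqrt{22}}{5}$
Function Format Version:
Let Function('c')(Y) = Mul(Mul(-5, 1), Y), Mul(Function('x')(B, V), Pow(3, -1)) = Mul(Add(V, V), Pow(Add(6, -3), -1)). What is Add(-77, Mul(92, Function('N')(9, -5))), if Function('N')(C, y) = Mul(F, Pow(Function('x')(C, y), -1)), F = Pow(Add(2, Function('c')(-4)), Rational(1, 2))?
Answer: Add(-77, Mul(Rational(-46, 5), Pow(22, Rational(1, 2)))) ≈ -120.15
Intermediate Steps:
Function('x')(B, V) = Mul(2, V) (Function('x')(B, V) = Mul(3, Mul(Add(V, V), Pow(Add(6, -3), -1))) = Mul(3, Mul(Mul(2, V), Pow(3, -1))) = Mul(3, Mul(Mul(2, V), Rational(1, 3))) = Mul(3, Mul(Rational(2, 3), V)) = Mul(2, V))
Function('c')(Y) = Mul(-5, Y)
F = Pow(22, Rational(1, 2)) (F = Pow(Add(2, Mul(-5, -4)), Rational(1, 2)) = Pow(Add(2, 20), Rational(1, 2)) = Pow(22, Rational(1, 2)) ≈ 4.6904)
Function('N')(C, y) = Mul(Rational(1, 2), Pow(22, Rational(1, 2)), Pow(y, -1)) (Function('N')(C, y) = Mul(Pow(22, Rational(1, 2)), Pow(Mul(2, y), -1)) = Mul(Pow(22, Rational(1, 2)), Mul(Rational(1, 2), Pow(y, -1))) = Mul(Rational(1, 2), Pow(22, Rational(1, 2)), Pow(y, -1)))
Add(-77, Mul(92, Function('N')(9, -5))) = Add(-77, Mul(92, Mul(Rational(1, 2), Pow(22, Rational(1, 2)), Pow(-5, -1)))) = Add(-77, Mul(92, Mul(Rational(1, 2), Pow(22, Rational(1, 2)), Rational(-1, 5)))) = Add(-77, Mul(92, Mul(Rational(-1, 10), Pow(22, Rational(1, 2))))) = Add(-77, Mul(Rational(-46, 5), Pow(22, Rational(1, 2))))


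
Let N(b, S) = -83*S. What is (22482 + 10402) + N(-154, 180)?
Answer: 17944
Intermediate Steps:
(22482 + 10402) + N(-154, 180) = (22482 + 10402) - 83*180 = 32884 - 14940 = 17944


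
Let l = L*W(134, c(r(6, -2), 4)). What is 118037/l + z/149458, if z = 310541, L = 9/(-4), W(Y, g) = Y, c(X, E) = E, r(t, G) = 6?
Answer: -35095891669/90123174 ≈ -389.42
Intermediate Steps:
L = -9/4 (L = 9*(-¼) = -9/4 ≈ -2.2500)
l = -603/2 (l = -9/4*134 = -603/2 ≈ -301.50)
118037/l + z/149458 = 118037/(-603/2) + 310541/149458 = 118037*(-2/603) + 310541*(1/149458) = -236074/603 + 310541/149458 = -35095891669/90123174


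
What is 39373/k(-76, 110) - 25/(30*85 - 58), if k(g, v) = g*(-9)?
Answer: 6131276/106533 ≈ 57.553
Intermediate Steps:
k(g, v) = -9*g
39373/k(-76, 110) - 25/(30*85 - 58) = 39373/((-9*(-76))) - 25/(30*85 - 58) = 39373/684 - 25/(2550 - 58) = 39373*(1/684) - 25/2492 = 39373/684 - 25*1/2492 = 39373/684 - 25/2492 = 6131276/106533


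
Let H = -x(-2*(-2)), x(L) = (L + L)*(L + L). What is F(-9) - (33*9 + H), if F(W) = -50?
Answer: -283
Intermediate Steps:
x(L) = 4*L**2 (x(L) = (2*L)*(2*L) = 4*L**2)
H = -64 (H = -4*(-2*(-2))**2 = -4*4**2 = -4*16 = -1*64 = -64)
F(-9) - (33*9 + H) = -50 - (33*9 - 64) = -50 - (297 - 64) = -50 - 1*233 = -50 - 233 = -283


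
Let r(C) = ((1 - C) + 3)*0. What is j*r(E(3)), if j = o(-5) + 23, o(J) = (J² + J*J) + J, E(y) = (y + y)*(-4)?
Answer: 0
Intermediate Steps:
E(y) = -8*y (E(y) = (2*y)*(-4) = -8*y)
o(J) = J + 2*J² (o(J) = (J² + J²) + J = 2*J² + J = J + 2*J²)
j = 68 (j = -5*(1 + 2*(-5)) + 23 = -5*(1 - 10) + 23 = -5*(-9) + 23 = 45 + 23 = 68)
r(C) = 0 (r(C) = (4 - C)*0 = 0)
j*r(E(3)) = 68*0 = 0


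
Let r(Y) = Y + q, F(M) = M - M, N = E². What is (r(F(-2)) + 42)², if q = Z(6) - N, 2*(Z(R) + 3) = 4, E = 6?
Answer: 25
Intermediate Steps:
Z(R) = -1 (Z(R) = -3 + (½)*4 = -3 + 2 = -1)
N = 36 (N = 6² = 36)
q = -37 (q = -1 - 1*36 = -1 - 36 = -37)
F(M) = 0
r(Y) = -37 + Y (r(Y) = Y - 37 = -37 + Y)
(r(F(-2)) + 42)² = ((-37 + 0) + 42)² = (-37 + 42)² = 5² = 25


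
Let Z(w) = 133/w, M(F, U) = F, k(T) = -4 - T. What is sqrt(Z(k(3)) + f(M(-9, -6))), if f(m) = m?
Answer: 2*I*sqrt(7) ≈ 5.2915*I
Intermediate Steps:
sqrt(Z(k(3)) + f(M(-9, -6))) = sqrt(133/(-4 - 1*3) - 9) = sqrt(133/(-4 - 3) - 9) = sqrt(133/(-7) - 9) = sqrt(133*(-1/7) - 9) = sqrt(-19 - 9) = sqrt(-28) = 2*I*sqrt(7)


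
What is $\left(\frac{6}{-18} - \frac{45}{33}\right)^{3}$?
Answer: $- \frac{175616}{35937} \approx -4.8868$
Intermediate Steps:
$\left(\frac{6}{-18} - \frac{45}{33}\right)^{3} = \left(6 \left(- \frac{1}{18}\right) - \frac{15}{11}\right)^{3} = \left(- \frac{1}{3} - \frac{15}{11}\right)^{3} = \left(- \frac{56}{33}\right)^{3} = - \frac{175616}{35937}$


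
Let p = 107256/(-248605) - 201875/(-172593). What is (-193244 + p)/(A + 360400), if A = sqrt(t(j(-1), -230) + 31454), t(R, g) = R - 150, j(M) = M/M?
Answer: -119531445015520380688/222926905734352577667 + 8291581923940093*sqrt(31305)/5573172643358814441675 ≈ -0.53593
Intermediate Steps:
j(M) = 1
t(R, g) = -150 + R
p = 31675499567/42907482765 (p = 107256*(-1/248605) - 201875*(-1/172593) = -107256/248605 + 201875/172593 = 31675499567/42907482765 ≈ 0.73823)
A = sqrt(31305) (A = sqrt((-150 + 1) + 31454) = sqrt(-149 + 31454) = sqrt(31305) ≈ 176.93)
(-193244 + p)/(A + 360400) = (-193244 + 31675499567/42907482765)/(sqrt(31305) + 360400) = -8291581923940093/(42907482765*(360400 + sqrt(31305)))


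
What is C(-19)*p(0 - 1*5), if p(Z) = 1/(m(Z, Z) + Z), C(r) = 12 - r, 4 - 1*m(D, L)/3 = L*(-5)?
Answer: -31/68 ≈ -0.45588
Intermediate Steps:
m(D, L) = 12 + 15*L (m(D, L) = 12 - 3*L*(-5) = 12 - (-15)*L = 12 + 15*L)
p(Z) = 1/(12 + 16*Z) (p(Z) = 1/((12 + 15*Z) + Z) = 1/(12 + 16*Z))
C(-19)*p(0 - 1*5) = (12 - 1*(-19))*(1/(4*(3 + 4*(0 - 1*5)))) = (12 + 19)*(1/(4*(3 + 4*(0 - 5)))) = 31*(1/(4*(3 + 4*(-5)))) = 31*(1/(4*(3 - 20))) = 31*((¼)/(-17)) = 31*((¼)*(-1/17)) = 31*(-1/68) = -31/68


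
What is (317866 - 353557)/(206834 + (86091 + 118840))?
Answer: -11897/137255 ≈ -0.086678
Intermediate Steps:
(317866 - 353557)/(206834 + (86091 + 118840)) = -35691/(206834 + 204931) = -35691/411765 = -35691*1/411765 = -11897/137255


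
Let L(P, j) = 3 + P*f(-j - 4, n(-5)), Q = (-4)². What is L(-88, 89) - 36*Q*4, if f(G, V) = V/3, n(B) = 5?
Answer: -7343/3 ≈ -2447.7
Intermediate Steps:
Q = 16
f(G, V) = V/3 (f(G, V) = V*(⅓) = V/3)
L(P, j) = 3 + 5*P/3 (L(P, j) = 3 + P*((⅓)*5) = 3 + P*(5/3) = 3 + 5*P/3)
L(-88, 89) - 36*Q*4 = (3 + (5/3)*(-88)) - 36*16*4 = (3 - 440/3) - 576*4 = -431/3 - 1*2304 = -431/3 - 2304 = -7343/3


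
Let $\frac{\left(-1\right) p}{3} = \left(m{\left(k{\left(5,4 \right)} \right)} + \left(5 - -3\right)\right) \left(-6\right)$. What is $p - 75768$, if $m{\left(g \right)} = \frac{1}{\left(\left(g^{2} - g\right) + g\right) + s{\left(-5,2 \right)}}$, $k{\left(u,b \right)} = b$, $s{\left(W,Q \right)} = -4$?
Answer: $- \frac{151245}{2} \approx -75623.0$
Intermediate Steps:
$m{\left(g \right)} = \frac{1}{-4 + g^{2}}$ ($m{\left(g \right)} = \frac{1}{\left(\left(g^{2} - g\right) + g\right) - 4} = \frac{1}{g^{2} - 4} = \frac{1}{-4 + g^{2}}$)
$p = \frac{291}{2}$ ($p = - 3 \left(\frac{1}{-4 + 4^{2}} + \left(5 - -3\right)\right) \left(-6\right) = - 3 \left(\frac{1}{-4 + 16} + \left(5 + 3\right)\right) \left(-6\right) = - 3 \left(\frac{1}{12} + 8\right) \left(-6\right) = - 3 \cdot \frac{97}{12} \left(-6\right) = \left(-3\right) \left(- \frac{97}{2}\right) = \frac{291}{2} \approx 145.5$)
$p - 75768 = \frac{291}{2} - 75768 = - \frac{151245}{2}$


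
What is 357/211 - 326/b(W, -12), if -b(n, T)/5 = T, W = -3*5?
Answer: -23683/6330 ≈ -3.7414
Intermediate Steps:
W = -15
b(n, T) = -5*T
357/211 - 326/b(W, -12) = 357/211 - 326/((-5*(-12))) = 357*(1/211) - 326/60 = 357/211 - 326*1/60 = 357/211 - 163/30 = -23683/6330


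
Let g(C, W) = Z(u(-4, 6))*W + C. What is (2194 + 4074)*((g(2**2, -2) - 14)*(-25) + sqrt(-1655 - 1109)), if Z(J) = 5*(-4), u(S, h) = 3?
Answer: -4701000 + 12536*I*sqrt(691) ≈ -4.701e+6 + 3.2953e+5*I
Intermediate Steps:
Z(J) = -20
g(C, W) = C - 20*W (g(C, W) = -20*W + C = C - 20*W)
(2194 + 4074)*((g(2**2, -2) - 14)*(-25) + sqrt(-1655 - 1109)) = (2194 + 4074)*(((2**2 - 20*(-2)) - 14)*(-25) + sqrt(-1655 - 1109)) = 6268*(((4 + 40) - 14)*(-25) + sqrt(-2764)) = 6268*((44 - 14)*(-25) + 2*I*sqrt(691)) = 6268*(30*(-25) + 2*I*sqrt(691)) = 6268*(-750 + 2*I*sqrt(691)) = -4701000 + 12536*I*sqrt(691)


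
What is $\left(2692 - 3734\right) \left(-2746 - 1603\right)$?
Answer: $4531658$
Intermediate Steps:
$\left(2692 - 3734\right) \left(-2746 - 1603\right) = \left(-1042\right) \left(-4349\right) = 4531658$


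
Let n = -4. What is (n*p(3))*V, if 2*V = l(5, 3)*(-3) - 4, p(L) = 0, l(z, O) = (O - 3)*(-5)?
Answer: 0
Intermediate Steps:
l(z, O) = 15 - 5*O (l(z, O) = (-3 + O)*(-5) = 15 - 5*O)
V = -2 (V = ((15 - 5*3)*(-3) - 4)/2 = ((15 - 15)*(-3) - 4)/2 = (0*(-3) - 4)/2 = (0 - 4)/2 = (½)*(-4) = -2)
(n*p(3))*V = -4*0*(-2) = 0*(-2) = 0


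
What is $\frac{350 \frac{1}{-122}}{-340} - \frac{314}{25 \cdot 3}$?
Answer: $- \frac{1299847}{311100} \approx -4.1782$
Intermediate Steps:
$\frac{350 \frac{1}{-122}}{-340} - \frac{314}{25 \cdot 3} = 350 \left(- \frac{1}{122}\right) \left(- \frac{1}{340}\right) - \frac{314}{75} = \left(- \frac{175}{61}\right) \left(- \frac{1}{340}\right) - \frac{314}{75} = \frac{35}{4148} - \frac{314}{75} = - \frac{1299847}{311100}$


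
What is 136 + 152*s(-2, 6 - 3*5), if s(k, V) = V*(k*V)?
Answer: -24488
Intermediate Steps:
s(k, V) = k*V**2 (s(k, V) = V*(V*k) = k*V**2)
136 + 152*s(-2, 6 - 3*5) = 136 + 152*(-2*(6 - 3*5)**2) = 136 + 152*(-2*(6 - 15)**2) = 136 + 152*(-2*(-9)**2) = 136 + 152*(-2*81) = 136 + 152*(-162) = 136 - 24624 = -24488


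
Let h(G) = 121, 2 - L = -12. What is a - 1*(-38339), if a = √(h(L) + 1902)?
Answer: 38339 + 17*√7 ≈ 38384.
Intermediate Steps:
L = 14 (L = 2 - 1*(-12) = 2 + 12 = 14)
a = 17*√7 (a = √(121 + 1902) = √2023 = 17*√7 ≈ 44.978)
a - 1*(-38339) = 17*√7 - 1*(-38339) = 17*√7 + 38339 = 38339 + 17*√7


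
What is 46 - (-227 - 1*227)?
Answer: 500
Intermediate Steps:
46 - (-227 - 1*227) = 46 - (-227 - 227) = 46 - 1*(-454) = 46 + 454 = 500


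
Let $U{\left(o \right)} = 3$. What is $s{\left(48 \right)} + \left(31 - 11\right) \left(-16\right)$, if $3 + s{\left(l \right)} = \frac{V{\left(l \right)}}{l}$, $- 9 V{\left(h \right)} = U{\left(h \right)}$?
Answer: $- \frac{46513}{144} \approx -323.01$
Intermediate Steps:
$V{\left(h \right)} = - \frac{1}{3}$ ($V{\left(h \right)} = \left(- \frac{1}{9}\right) 3 = - \frac{1}{3}$)
$s{\left(l \right)} = -3 - \frac{1}{3 l}$
$s{\left(48 \right)} + \left(31 - 11\right) \left(-16\right) = \left(-3 - \frac{1}{3 \cdot 48}\right) + \left(31 - 11\right) \left(-16\right) = \left(-3 - \frac{1}{144}\right) + 20 \left(-16\right) = \left(-3 - \frac{1}{144}\right) - 320 = - \frac{433}{144} - 320 = - \frac{46513}{144}$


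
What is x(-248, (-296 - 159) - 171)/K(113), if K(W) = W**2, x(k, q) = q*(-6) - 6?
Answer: 3750/12769 ≈ 0.29368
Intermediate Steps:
x(k, q) = -6 - 6*q (x(k, q) = -6*q - 6 = -6 - 6*q)
x(-248, (-296 - 159) - 171)/K(113) = (-6 - 6*((-296 - 159) - 171))/(113**2) = (-6 - 6*(-455 - 171))/12769 = (-6 - 6*(-626))*(1/12769) = (-6 + 3756)*(1/12769) = 3750*(1/12769) = 3750/12769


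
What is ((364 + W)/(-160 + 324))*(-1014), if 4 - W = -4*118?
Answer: -212940/41 ≈ -5193.7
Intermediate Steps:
W = 476 (W = 4 - (-4)*118 = 4 - 1*(-472) = 4 + 472 = 476)
((364 + W)/(-160 + 324))*(-1014) = ((364 + 476)/(-160 + 324))*(-1014) = (840/164)*(-1014) = (840*(1/164))*(-1014) = (210/41)*(-1014) = -212940/41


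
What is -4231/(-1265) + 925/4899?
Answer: 952078/269445 ≈ 3.5335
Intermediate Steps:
-4231/(-1265) + 925/4899 = -4231*(-1/1265) + 925*(1/4899) = 4231/1265 + 925/4899 = 952078/269445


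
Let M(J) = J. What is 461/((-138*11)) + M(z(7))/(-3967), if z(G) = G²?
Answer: -1903169/6021906 ≈ -0.31604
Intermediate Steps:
461/((-138*11)) + M(z(7))/(-3967) = 461/((-138*11)) + 7²/(-3967) = 461/(-1518) + 49*(-1/3967) = 461*(-1/1518) - 49/3967 = -461/1518 - 49/3967 = -1903169/6021906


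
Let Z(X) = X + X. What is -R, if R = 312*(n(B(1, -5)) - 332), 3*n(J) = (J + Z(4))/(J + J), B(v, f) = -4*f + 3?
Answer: 2380820/23 ≈ 1.0351e+5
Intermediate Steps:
B(v, f) = 3 - 4*f
Z(X) = 2*X
n(J) = (8 + J)/(6*J) (n(J) = ((J + 2*4)/(J + J))/3 = ((J + 8)/((2*J)))/3 = ((8 + J)*(1/(2*J)))/3 = ((8 + J)/(2*J))/3 = (8 + J)/(6*J))
R = -2380820/23 (R = 312*((8 + (3 - 4*(-5)))/(6*(3 - 4*(-5))) - 332) = 312*((8 + (3 + 20))/(6*(3 + 20)) - 332) = 312*((1/6)*(8 + 23)/23 - 332) = 312*((1/6)*(1/23)*31 - 332) = 312*(31/138 - 332) = 312*(-45785/138) = -2380820/23 ≈ -1.0351e+5)
-R = -1*(-2380820/23) = 2380820/23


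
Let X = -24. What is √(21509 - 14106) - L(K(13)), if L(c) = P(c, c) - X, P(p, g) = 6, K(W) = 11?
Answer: -30 + √7403 ≈ 56.041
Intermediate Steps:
L(c) = 30 (L(c) = 6 - 1*(-24) = 6 + 24 = 30)
√(21509 - 14106) - L(K(13)) = √(21509 - 14106) - 1*30 = √7403 - 30 = -30 + √7403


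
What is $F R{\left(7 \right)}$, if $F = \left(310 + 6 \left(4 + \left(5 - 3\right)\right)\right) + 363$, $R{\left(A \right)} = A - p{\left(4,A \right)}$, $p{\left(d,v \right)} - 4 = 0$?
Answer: $2127$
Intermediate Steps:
$p{\left(d,v \right)} = 4$ ($p{\left(d,v \right)} = 4 + 0 = 4$)
$R{\left(A \right)} = -4 + A$ ($R{\left(A \right)} = A - 4 = -4 + A$)
$F = 709$ ($F = \left(310 + 6 \left(4 + 2\right)\right) + 363 = \left(310 + 6 \cdot 6\right) + 363 = \left(310 + 36\right) + 363 = 346 + 363 = 709$)
$F R{\left(7 \right)} = 709 \left(-4 + 7\right) = 709 \cdot 3 = 2127$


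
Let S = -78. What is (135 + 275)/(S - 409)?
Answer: -410/487 ≈ -0.84189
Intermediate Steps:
(135 + 275)/(S - 409) = (135 + 275)/(-78 - 409) = 410/(-487) = 410*(-1/487) = -410/487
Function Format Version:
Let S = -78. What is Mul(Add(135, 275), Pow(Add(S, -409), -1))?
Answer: Rational(-410, 487) ≈ -0.84189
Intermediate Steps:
Mul(Add(135, 275), Pow(Add(S, -409), -1)) = Mul(Add(135, 275), Pow(Add(-78, -409), -1)) = Mul(410, Pow(-487, -1)) = Mul(410, Rational(-1, 487)) = Rational(-410, 487)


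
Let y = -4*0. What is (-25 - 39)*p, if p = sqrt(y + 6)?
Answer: -64*sqrt(6) ≈ -156.77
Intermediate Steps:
y = 0
p = sqrt(6) (p = sqrt(0 + 6) = sqrt(6) ≈ 2.4495)
(-25 - 39)*p = (-25 - 39)*sqrt(6) = -64*sqrt(6)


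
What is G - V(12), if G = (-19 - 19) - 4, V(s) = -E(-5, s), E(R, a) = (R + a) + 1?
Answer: -34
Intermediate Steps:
E(R, a) = 1 + R + a
V(s) = 4 - s (V(s) = -(1 - 5 + s) = -(-4 + s) = 4 - s)
G = -42 (G = -38 - 4 = -42)
G - V(12) = -42 - (4 - 1*12) = -42 - (4 - 12) = -42 - 1*(-8) = -42 + 8 = -34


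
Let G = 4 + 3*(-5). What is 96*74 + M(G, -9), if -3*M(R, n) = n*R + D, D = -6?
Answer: 7073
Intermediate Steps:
G = -11 (G = 4 - 15 = -11)
M(R, n) = 2 - R*n/3 (M(R, n) = -(n*R - 6)/3 = -(R*n - 6)/3 = -(-6 + R*n)/3 = 2 - R*n/3)
96*74 + M(G, -9) = 96*74 + (2 - ⅓*(-11)*(-9)) = 7104 + (2 - 33) = 7104 - 31 = 7073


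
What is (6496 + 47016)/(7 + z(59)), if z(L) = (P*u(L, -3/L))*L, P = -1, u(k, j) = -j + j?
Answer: 53512/7 ≈ 7644.6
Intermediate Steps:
u(k, j) = 0
z(L) = 0 (z(L) = (-1*0)*L = 0*L = 0)
(6496 + 47016)/(7 + z(59)) = (6496 + 47016)/(7 + 0) = 53512/7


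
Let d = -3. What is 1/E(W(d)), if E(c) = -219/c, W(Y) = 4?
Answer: -4/219 ≈ -0.018265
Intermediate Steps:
1/E(W(d)) = 1/(-219/4) = -4/219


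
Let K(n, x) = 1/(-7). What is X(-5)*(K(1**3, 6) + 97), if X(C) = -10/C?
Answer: 1356/7 ≈ 193.71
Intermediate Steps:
K(n, x) = -1/7
X(-5)*(K(1**3, 6) + 97) = (-10/(-5))*(-1/7 + 97) = -10*(-1/5)*(678/7) = 2*(678/7) = 1356/7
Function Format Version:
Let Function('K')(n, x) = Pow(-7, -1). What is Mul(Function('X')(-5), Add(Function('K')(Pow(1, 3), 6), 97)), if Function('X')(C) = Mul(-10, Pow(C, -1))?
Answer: Rational(1356, 7) ≈ 193.71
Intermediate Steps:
Function('K')(n, x) = Rational(-1, 7)
Mul(Function('X')(-5), Add(Function('K')(Pow(1, 3), 6), 97)) = Mul(Mul(-10, Pow(-5, -1)), Add(Rational(-1, 7), 97)) = Mul(Mul(-10, Rational(-1, 5)), Rational(678, 7)) = Mul(2, Rational(678, 7)) = Rational(1356, 7)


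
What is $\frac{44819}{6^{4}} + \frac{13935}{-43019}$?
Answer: $\frac{1910008801}{55752624} \approx 34.259$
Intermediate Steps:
$\frac{44819}{6^{4}} + \frac{13935}{-43019} = \frac{44819}{1296} + 13935 \left(- \frac{1}{43019}\right) = 44819 \cdot \frac{1}{1296} - \frac{13935}{43019} = \frac{44819}{1296} - \frac{13935}{43019} = \frac{1910008801}{55752624}$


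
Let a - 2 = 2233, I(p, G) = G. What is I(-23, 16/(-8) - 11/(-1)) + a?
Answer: 2244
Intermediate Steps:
a = 2235 (a = 2 + 2233 = 2235)
I(-23, 16/(-8) - 11/(-1)) + a = (16/(-8) - 11/(-1)) + 2235 = (16*(-1/8) - 11*(-1)) + 2235 = (-2 + 11) + 2235 = 9 + 2235 = 2244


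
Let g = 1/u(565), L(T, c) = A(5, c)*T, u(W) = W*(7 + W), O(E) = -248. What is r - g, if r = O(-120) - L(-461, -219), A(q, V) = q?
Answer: 664781259/323180 ≈ 2057.0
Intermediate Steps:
L(T, c) = 5*T
g = 1/323180 (g = 1/(565*(7 + 565)) = 1/(565*572) = 1/323180 ≈ 3.0943e-6)
r = 2057 (r = -248 - 5*(-461) = -248 - 1*(-2305) = -248 + 2305 = 2057)
r - g = 2057 - 1*1/323180 = 2057 - 1/323180 = 664781259/323180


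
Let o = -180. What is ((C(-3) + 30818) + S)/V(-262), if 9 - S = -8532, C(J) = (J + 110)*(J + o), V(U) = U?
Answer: -9889/131 ≈ -75.489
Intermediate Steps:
C(J) = (-180 + J)*(110 + J) (C(J) = (J + 110)*(J - 180) = (110 + J)*(-180 + J) = (-180 + J)*(110 + J))
S = 8541 (S = 9 - 1*(-8532) = 9 + 8532 = 8541)
((C(-3) + 30818) + S)/V(-262) = (((-19800 + (-3)² - 70*(-3)) + 30818) + 8541)/(-262) = (((-19800 + 9 + 210) + 30818) + 8541)*(-1/262) = ((-19581 + 30818) + 8541)*(-1/262) = (11237 + 8541)*(-1/262) = 19778*(-1/262) = -9889/131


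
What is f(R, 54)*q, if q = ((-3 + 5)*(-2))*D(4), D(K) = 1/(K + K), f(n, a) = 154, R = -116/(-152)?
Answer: -77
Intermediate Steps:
R = 29/38 (R = -116*(-1/152) = 29/38 ≈ 0.76316)
D(K) = 1/(2*K)
q = -½ (q = ((-3 + 5)*(-2))*((½)/4) = (2*(-2))*((½)*(¼)) = -4*⅛ = -½ ≈ -0.50000)
f(R, 54)*q = 154*(-½) = -77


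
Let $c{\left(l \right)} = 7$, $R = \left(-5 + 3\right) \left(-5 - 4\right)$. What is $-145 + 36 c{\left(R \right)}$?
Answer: $107$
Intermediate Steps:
$R = 18$ ($R = \left(-2\right) \left(-9\right) = 18$)
$-145 + 36 c{\left(R \right)} = -145 + 36 \cdot 7 = -145 + 252 = 107$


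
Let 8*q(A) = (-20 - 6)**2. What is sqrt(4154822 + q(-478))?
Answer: sqrt(16619626)/2 ≈ 2038.4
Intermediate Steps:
q(A) = 169/2 (q(A) = (-20 - 6)**2/8 = (1/8)*(-26)**2 = (1/8)*676 = 169/2)
sqrt(4154822 + q(-478)) = sqrt(4154822 + 169/2) = sqrt(8309813/2) = sqrt(16619626)/2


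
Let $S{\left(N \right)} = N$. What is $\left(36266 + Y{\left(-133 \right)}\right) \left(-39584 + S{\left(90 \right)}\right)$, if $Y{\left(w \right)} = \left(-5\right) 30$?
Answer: $-1426365304$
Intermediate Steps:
$Y{\left(w \right)} = -150$
$\left(36266 + Y{\left(-133 \right)}\right) \left(-39584 + S{\left(90 \right)}\right) = \left(36266 - 150\right) \left(-39584 + 90\right) = 36116 \left(-39494\right) = -1426365304$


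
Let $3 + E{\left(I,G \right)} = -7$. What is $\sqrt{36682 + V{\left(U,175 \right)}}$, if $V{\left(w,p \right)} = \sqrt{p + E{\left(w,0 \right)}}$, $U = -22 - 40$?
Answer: $\sqrt{36682 + \sqrt{165}} \approx 191.56$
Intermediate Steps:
$E{\left(I,G \right)} = -10$ ($E{\left(I,G \right)} = -3 - 7 = -10$)
$U = -62$ ($U = -22 - 40 = -62$)
$V{\left(w,p \right)} = \sqrt{-10 + p}$ ($V{\left(w,p \right)} = \sqrt{p - 10} = \sqrt{-10 + p}$)
$\sqrt{36682 + V{\left(U,175 \right)}} = \sqrt{36682 + \sqrt{-10 + 175}} = \sqrt{36682 + \sqrt{165}}$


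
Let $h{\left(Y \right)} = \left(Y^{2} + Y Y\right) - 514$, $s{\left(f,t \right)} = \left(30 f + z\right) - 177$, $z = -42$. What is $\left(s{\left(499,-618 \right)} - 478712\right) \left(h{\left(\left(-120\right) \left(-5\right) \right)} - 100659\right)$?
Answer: $-287111593747$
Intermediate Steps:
$s{\left(f,t \right)} = -219 + 30 f$ ($s{\left(f,t \right)} = \left(30 f - 42\right) - 177 = \left(-42 + 30 f\right) - 177 = -219 + 30 f$)
$h{\left(Y \right)} = -514 + 2 Y^{2}$ ($h{\left(Y \right)} = \left(Y^{2} + Y^{2}\right) - 514 = 2 Y^{2} - 514 = -514 + 2 Y^{2}$)
$\left(s{\left(499,-618 \right)} - 478712\right) \left(h{\left(\left(-120\right) \left(-5\right) \right)} - 100659\right) = \left(\left(-219 + 30 \cdot 499\right) - 478712\right) \left(\left(-514 + 2 \left(\left(-120\right) \left(-5\right)\right)^{2}\right) - 100659\right) = \left(\left(-219 + 14970\right) - 478712\right) \left(\left(-514 + 2 \cdot 600^{2}\right) - 100659\right) = \left(14751 - 478712\right) \left(\left(-514 + 2 \cdot 360000\right) - 100659\right) = - 463961 \left(\left(-514 + 720000\right) - 100659\right) = - 463961 \left(719486 - 100659\right) = \left(-463961\right) 618827 = -287111593747$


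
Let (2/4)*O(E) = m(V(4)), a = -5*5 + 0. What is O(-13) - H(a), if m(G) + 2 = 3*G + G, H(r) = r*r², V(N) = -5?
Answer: 15581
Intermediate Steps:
a = -25 (a = -25 + 0 = -25)
H(r) = r³
m(G) = -2 + 4*G (m(G) = -2 + (3*G + G) = -2 + 4*G)
O(E) = -44 (O(E) = 2*(-2 + 4*(-5)) = 2*(-2 - 20) = 2*(-22) = -44)
O(-13) - H(a) = -44 - 1*(-25)³ = -44 - 1*(-15625) = -44 + 15625 = 15581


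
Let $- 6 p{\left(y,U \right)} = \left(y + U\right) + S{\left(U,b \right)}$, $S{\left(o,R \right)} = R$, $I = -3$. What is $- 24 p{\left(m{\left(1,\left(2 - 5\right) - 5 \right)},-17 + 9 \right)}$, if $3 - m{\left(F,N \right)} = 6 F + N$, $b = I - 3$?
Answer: $-36$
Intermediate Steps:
$b = -6$ ($b = -3 - 3 = -6$)
$m{\left(F,N \right)} = 3 - N - 6 F$ ($m{\left(F,N \right)} = 3 - \left(6 F + N\right) = 3 - \left(N + 6 F\right) = 3 - N - 6 F$)
$p{\left(y,U \right)} = 1 - \frac{U}{6} - \frac{y}{6}$ ($p{\left(y,U \right)} = - \frac{\left(y + U\right) - 6}{6} = - \frac{\left(U + y\right) - 6}{6} = - \frac{-6 + U + y}{6} = 1 - \frac{U}{6} - \frac{y}{6}$)
$- 24 p{\left(m{\left(1,\left(2 - 5\right) - 5 \right)},-17 + 9 \right)} = - 24 \left(1 - \frac{-17 + 9}{6} - \frac{3 - \left(\left(2 - 5\right) - 5\right) - 6}{6}\right) = - 24 \left(1 - - \frac{4}{3} - \frac{3 - \left(-3 - 5\right) - 6}{6}\right) = - 24 \left(1 + \frac{4}{3} - \frac{3 - -8 - 6}{6}\right) = - 24 \left(1 + \frac{4}{3} - \frac{3 + 8 - 6}{6}\right) = - 24 \left(1 + \frac{4}{3} - \frac{5}{6}\right) = \left(-24\right) \frac{3}{2} = -36$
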